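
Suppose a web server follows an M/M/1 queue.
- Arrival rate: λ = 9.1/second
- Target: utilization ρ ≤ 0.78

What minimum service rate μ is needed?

ρ = λ/μ, so μ = λ/ρ
μ ≥ 9.1/0.78 = 11.6667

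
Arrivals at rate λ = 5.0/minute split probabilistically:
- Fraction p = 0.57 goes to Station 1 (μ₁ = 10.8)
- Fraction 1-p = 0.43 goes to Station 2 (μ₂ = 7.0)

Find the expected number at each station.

Effective rates: λ₁ = 5.0×0.57 = 2.85, λ₂ = 5.0×0.43 = 2.15
Station 1: ρ₁ = 2.85/10.8 = 0.2639, L₁ = ρ₁/(1-ρ₁) = 0.2639/(1-0.2639) = 0.3585
Station 2: ρ₂ = 2.15/7.0 = 0.30714, L₂ = ρ₂/(1-ρ₂) = 0.30714/(1-0.30714) = 0.4433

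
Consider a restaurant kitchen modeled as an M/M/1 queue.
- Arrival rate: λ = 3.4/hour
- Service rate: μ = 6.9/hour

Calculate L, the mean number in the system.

ρ = λ/μ = 3.4/6.9 = 0.4928
For M/M/1: L = λ/(μ-λ)
L = 3.4/(6.9-3.4) = 3.4/3.50
L = 0.9714 orders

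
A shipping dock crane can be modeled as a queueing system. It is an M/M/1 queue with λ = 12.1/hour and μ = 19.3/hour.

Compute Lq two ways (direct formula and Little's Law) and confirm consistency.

Method 1 (direct): Lq = λ²/(μ(μ-λ)) = 146.41/(19.3 × 7.20) = 1.0536

Method 2 (Little's Law):
W = 1/(μ-λ) = 1/7.20 = 0.1388889
Wq = W - 1/μ = 0.1388889 - 0.05181347 = 0.087075
Lq = λWq = 12.1 × 0.087075 = 1.0536 ✔ (matches Method 1)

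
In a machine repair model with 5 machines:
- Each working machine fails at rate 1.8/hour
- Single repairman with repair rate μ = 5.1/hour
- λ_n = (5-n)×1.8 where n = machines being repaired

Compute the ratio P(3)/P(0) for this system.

P(3)/P(0) = ∏_{i=0}^{3-1} λ_i/μ_{i+1}
= (5-0)×1.8/5.1 × (5-1)×1.8/5.1 × (5-2)×1.8/5.1
= 2.6379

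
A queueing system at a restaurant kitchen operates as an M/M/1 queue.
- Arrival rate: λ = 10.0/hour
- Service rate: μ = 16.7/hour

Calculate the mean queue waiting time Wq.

First, compute utilization: ρ = λ/μ = 10.0/16.7 = 0.5988
For M/M/1: Wq = λ/(μ(μ-λ))
Wq = 10.0/(16.7 × (16.7-10.0))
Wq = 10.0/(16.7 × 6.70)
Wq = 0.08937 hours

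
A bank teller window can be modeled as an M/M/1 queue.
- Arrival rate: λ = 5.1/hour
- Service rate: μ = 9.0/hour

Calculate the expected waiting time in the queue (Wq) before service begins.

First, compute utilization: ρ = λ/μ = 5.1/9.0 = 0.5667
For M/M/1: Wq = λ/(μ(μ-λ))
Wq = 5.1/(9.0 × (9.0-5.1))
Wq = 5.1/(9.0 × 3.90)
Wq = 0.1453 hours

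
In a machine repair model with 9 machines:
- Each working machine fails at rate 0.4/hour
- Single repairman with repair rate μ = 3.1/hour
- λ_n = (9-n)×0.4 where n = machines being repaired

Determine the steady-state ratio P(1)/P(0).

P(1)/P(0) = ∏_{i=0}^{1-1} λ_i/μ_{i+1}
= (9-0)×0.4/3.1
= 1.1613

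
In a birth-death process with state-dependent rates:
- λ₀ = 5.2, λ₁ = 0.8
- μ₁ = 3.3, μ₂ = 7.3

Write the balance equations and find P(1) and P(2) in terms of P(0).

Balance equations:
State 0: λ₀P₀ = μ₁P₁ → P₁ = (λ₀/μ₁)P₀ = (5.2/3.3)P₀ = 1.5758P₀
State 1: P₂ = (λ₀λ₁)/(μ₁μ₂)P₀ = (5.2×0.8)/(3.3×7.3)P₀ = 0.1727P₀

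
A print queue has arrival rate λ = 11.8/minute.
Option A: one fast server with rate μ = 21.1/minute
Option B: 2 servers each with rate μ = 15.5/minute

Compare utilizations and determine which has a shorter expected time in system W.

Option A: single server μ = 21.1 (M/M/1)
  ρ_A = 11.8/21.1 = 0.5592
  W_A = 1/(μ-λ) = 1/(21.1-11.8) = 1/9.30 = 0.1075

Option B: 2 servers μ = 15.5 (M/M/2)
  ρ_B = λ/(cμ) = 11.8/(2×15.5) = 0.3806
  Offered load a = λ/μ = cρ = 11.8/15.5 = 0.7613
  P₀ = [ Σₙ₌₀^1 aⁿ/n! + a^2/(2!(1-ρ)) ]⁻¹
  Σ = a^0/0! + a^1/1! = 1.0000 + 0.7613 = 1.7613
  a^2/(2!(1-ρ)) = 0.5796/(2 × 0.6194) = 0.4679
  P₀ = 1/(1.7613 + 0.4679) = 0.4486
  Lq = P₀·a^2·ρ / (2!(1-ρ)²) = 0.4486 × 0.5796 × 0.3806 / (2 × 0.3836) = 0.1290
  Wq_B = Lq/λ = 0.1290/11.8 = 0.01093
  W_B = Wq_B + 1/μ = 0.01093 + 0.06452 = 0.07545

Since W_B = 0.07545 < W_A = 0.1075, Option B (multiple servers) has the shorter time in system.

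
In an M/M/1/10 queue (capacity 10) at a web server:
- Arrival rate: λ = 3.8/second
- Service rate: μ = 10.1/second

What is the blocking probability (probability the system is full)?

ρ = λ/μ = 3.8/10.1 = 0.37624
P₀ = (1-ρ)/(1-ρ^(K+1)) = (1-0.37624)/(1-0.37624^11) = 0.6238/1.0000 = 0.6238
P_K = P₀×ρ^K = 0.62377 × 0.37624^10 = 0.62377 × 0.000056839 = 0.00003545
Blocking probability = 0.003545%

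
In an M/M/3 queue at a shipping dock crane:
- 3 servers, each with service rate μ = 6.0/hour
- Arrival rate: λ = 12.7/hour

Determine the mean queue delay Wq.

Traffic intensity: ρ = λ/(cμ) = 12.7/(3×6.0) = 0.7056
Since ρ = 0.7056 < 1, system is stable.
Offered load a = λ/μ = cρ = 12.7/6.0 = 2.1167
P₀ = [ Σₙ₌₀^2 aⁿ/n! + a^3/(3!(1-ρ)) ]⁻¹
Σ = a^0/0! + a^1/1! + a^2/2! = 1.0000 + 2.1167 + 2.2401 = 5.3568
a^3/(3!(1-ρ)) = 9.48325/(6 × 0.294444) = 5.3679
P₀ = 1/(5.3568 + 5.3679) = 0.09324
Lq = P₀·a^3·ρ / (3!(1-ρ)²) = 0.09324 × 9.4833 × 0.7056 / (6 × 0.08670) = 1.1994
Wq = Lq/λ = 1.1994/12.7 = 0.09444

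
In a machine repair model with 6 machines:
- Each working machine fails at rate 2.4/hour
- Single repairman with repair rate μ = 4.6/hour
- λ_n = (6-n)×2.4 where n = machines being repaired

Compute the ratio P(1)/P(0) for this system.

P(1)/P(0) = ∏_{i=0}^{1-1} λ_i/μ_{i+1}
= (6-0)×2.4/4.6
= 3.1304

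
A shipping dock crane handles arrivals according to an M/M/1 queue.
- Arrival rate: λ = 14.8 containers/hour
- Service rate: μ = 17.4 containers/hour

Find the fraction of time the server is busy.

Server utilization: ρ = λ/μ
ρ = 14.8/17.4 = 0.8506
The server is busy 85.06% of the time.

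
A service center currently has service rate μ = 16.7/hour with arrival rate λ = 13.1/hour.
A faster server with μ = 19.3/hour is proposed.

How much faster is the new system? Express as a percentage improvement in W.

System 1: ρ₁ = 13.1/16.7 = 0.7844, W₁ = 1/(16.7-13.1) = 0.2778
System 2: ρ₂ = 13.1/19.3 = 0.6788, W₂ = 1/(19.3-13.1) = 0.1613
Improvement: (W₁-W₂)/W₁ = (0.2778-0.1613)/0.2778 = 41.94%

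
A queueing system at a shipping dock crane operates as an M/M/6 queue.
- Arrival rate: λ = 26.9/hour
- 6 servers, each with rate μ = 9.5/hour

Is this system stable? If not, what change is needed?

Stability requires ρ = λ/(cμ) < 1
ρ = 26.9/(6 × 9.5) = 26.9/57.00 = 0.4719
Since 0.4719 < 1, the system is STABLE.
The servers are busy 47.19% of the time.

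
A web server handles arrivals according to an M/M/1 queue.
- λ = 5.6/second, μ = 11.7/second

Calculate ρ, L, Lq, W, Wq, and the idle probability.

Step 1: ρ = λ/μ = 5.6/11.7 = 0.4786
Step 2: L = λ/(μ-λ) = 5.6/6.10 = 0.9180
Step 3: Lq = λ²/(μ(μ-λ)) = 31.36/(11.7×6.10) = 0.4394
Step 4: W = 1/(μ-λ) = 1/6.10 = 0.16393
Step 5: Wq = λ/(μ(μ-λ)) = 5.6/(11.7×6.10) = 0.07846
Step 6: P(0) = 1-ρ = 0.5214
Verify: L = λW = 5.6×0.16393 = 0.9180 ✔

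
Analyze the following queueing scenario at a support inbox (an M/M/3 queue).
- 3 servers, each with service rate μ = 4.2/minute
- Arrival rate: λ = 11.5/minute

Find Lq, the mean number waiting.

Traffic intensity: ρ = λ/(cμ) = 11.5/(3×4.2) = 0.9127
Since ρ = 0.9127 < 1, system is stable.
Offered load a = λ/μ = cρ = 11.5/4.2 = 2.7381
P₀ = [ Σₙ₌₀^2 aⁿ/n! + a^3/(3!(1-ρ)) ]⁻¹
Σ = a^0/0! + a^1/1! + a^2/2! = 1.0000 + 2.7381 + 3.7486 = 7.4867
a^3/(3!(1-ρ)) = 20.52795/(6 × 0.08730159) = 39.1897
P₀ = 1/(7.4867 + 39.1897) = 0.02142
Lq = P₀·a^3·ρ / (3!(1-ρ)²) = 0.0214241 × 20.5280 × 0.912698 / (6 × 0.00762157) = 8.7777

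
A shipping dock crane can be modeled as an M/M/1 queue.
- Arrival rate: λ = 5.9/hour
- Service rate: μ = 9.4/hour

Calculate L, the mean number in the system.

ρ = λ/μ = 5.9/9.4 = 0.6277
For M/M/1: L = λ/(μ-λ)
L = 5.9/(9.4-5.9) = 5.9/3.50
L = 1.6857 containers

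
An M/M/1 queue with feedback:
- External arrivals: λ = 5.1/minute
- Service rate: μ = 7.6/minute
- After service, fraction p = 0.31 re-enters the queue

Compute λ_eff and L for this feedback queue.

Effective arrival rate: λ_eff = λ/(1-p) = 5.1/(1-0.31) = 5.1/0.69 = 7.39130435
ρ = λ_eff/μ = 7.39130435/7.6 = 0.97254005
L = ρ/(1-ρ) = 0.97254005/(1-0.97254005) = 35.4167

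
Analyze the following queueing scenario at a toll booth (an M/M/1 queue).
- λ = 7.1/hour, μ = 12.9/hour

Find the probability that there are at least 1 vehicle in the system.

ρ = λ/μ = 7.1/12.9 = 0.5504
P(N ≥ n) = ρⁿ
P(N ≥ 1) = 0.5504^1
P(N ≥ 1) = 0.5504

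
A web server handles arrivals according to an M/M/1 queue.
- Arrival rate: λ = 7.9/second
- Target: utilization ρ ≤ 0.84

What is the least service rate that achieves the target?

ρ = λ/μ, so μ = λ/ρ
μ ≥ 7.9/0.84 = 9.4048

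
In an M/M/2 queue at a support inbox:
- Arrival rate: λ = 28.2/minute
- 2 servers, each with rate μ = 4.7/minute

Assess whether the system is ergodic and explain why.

Stability requires ρ = λ/(cμ) < 1
ρ = 28.2/(2 × 4.7) = 28.2/9.40 = 3.0000
Since 3.0000 ≥ 1, the system is UNSTABLE.
Need c > λ/μ = 28.2/4.7 = 6.00.
Minimum servers needed: c = 7.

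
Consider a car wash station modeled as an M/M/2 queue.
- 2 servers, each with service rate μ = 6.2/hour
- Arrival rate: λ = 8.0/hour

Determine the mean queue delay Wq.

Traffic intensity: ρ = λ/(cμ) = 8.0/(2×6.2) = 0.6452
Since ρ = 0.6452 < 1, system is stable.
Offered load a = λ/μ = cρ = 8.0/6.2 = 1.2903
P₀ = [ Σₙ₌₀^1 aⁿ/n! + a^2/(2!(1-ρ)) ]⁻¹
Σ = a^0/0! + a^1/1! = 1.0000 + 1.2903 = 2.2903
a^2/(2!(1-ρ)) = 1.6649/(2 × 0.35484) = 2.3460
P₀ = 1/(2.2903 + 2.3460) = 0.2157
Lq = P₀·a^2·ρ / (2!(1-ρ)²) = 0.21569 × 1.6649 × 0.64516 / (2 × 0.12591) = 0.9200
Wq = Lq/λ = 0.9200/8.0 = 0.1150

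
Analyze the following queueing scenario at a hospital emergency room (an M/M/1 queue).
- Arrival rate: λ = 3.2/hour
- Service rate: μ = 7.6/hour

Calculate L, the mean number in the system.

ρ = λ/μ = 3.2/7.6 = 0.4211
For M/M/1: L = λ/(μ-λ)
L = 3.2/(7.6-3.2) = 3.2/4.40
L = 0.7273 patients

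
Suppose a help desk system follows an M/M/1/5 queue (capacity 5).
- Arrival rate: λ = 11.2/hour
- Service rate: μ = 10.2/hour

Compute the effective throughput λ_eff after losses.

ρ = λ/μ = 11.2/10.2 = 1.09804
P₀ = (1-ρ)/(1-ρ^(K+1)) = (1-1.09804)/(1-1.09804^6) = -0.09804/-0.7527 = 0.1303
P_K = P₀×ρ^K = 0.13025 × 1.09804^5 = 0.13025 × 1.5962 = 0.2079
λ_eff = λ(1-P_K) = 11.2 × (1 - 0.20791) = 11.2 × 0.79209 = 8.8714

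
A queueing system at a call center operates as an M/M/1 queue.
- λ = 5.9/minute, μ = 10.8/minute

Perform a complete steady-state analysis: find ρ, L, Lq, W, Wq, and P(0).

Step 1: ρ = λ/μ = 5.9/10.8 = 0.5463
Step 2: L = λ/(μ-λ) = 5.9/4.90 = 1.2041
Step 3: Lq = λ²/(μ(μ-λ)) = 34.81/(10.8×4.90) = 0.6578
Step 4: W = 1/(μ-λ) = 1/4.90 = 0.20408
Step 5: Wq = λ/(μ(μ-λ)) = 5.9/(10.8×4.90) = 0.1115
Step 6: P(0) = 1-ρ = 0.4537
Verify: L = λW = 5.9×0.20408 = 1.2041 ✔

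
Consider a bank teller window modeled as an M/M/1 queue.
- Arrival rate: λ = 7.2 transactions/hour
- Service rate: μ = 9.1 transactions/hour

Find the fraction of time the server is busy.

Server utilization: ρ = λ/μ
ρ = 7.2/9.1 = 0.7912
The server is busy 79.12% of the time.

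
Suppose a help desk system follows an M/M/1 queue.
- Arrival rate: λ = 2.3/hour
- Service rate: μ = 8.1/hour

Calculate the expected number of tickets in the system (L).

ρ = λ/μ = 2.3/8.1 = 0.2840
For M/M/1: L = λ/(μ-λ)
L = 2.3/(8.1-2.3) = 2.3/5.80
L = 0.3966 tickets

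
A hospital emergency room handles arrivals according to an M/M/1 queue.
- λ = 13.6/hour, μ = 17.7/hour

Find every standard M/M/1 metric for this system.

Step 1: ρ = λ/μ = 13.6/17.7 = 0.7684
Step 2: L = λ/(μ-λ) = 13.6/4.10 = 3.3171
Step 3: Lq = λ²/(μ(μ-λ)) = 184.96/(17.7×4.10) = 2.5487
Step 4: W = 1/(μ-λ) = 1/4.10 = 0.243902
Step 5: Wq = λ/(μ(μ-λ)) = 13.6/(17.7×4.10) = 0.1874
Step 6: P(0) = 1-ρ = 0.2316
Verify: L = λW = 13.6×0.243902 = 3.3171 ✔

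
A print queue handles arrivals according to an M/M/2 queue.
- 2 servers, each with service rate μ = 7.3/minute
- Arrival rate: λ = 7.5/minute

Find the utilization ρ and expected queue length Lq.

Traffic intensity: ρ = λ/(cμ) = 7.5/(2×7.3) = 0.5137
Since ρ = 0.5137 < 1, system is stable.
Offered load a = λ/μ = cρ = 7.5/7.3 = 1.0274
P₀ = [ Σₙ₌₀^1 aⁿ/n! + a^2/(2!(1-ρ)) ]⁻¹
Σ = a^0/0! + a^1/1! = 1.0000 + 1.0274 = 2.0274
a^2/(2!(1-ρ)) = 1.05555/(2 × 0.486301) = 1.0853
P₀ = 1/(2.0274 + 1.0853) = 0.3213
Lq = P₀·a^2·ρ / (2!(1-ρ)²) = 0.3213 × 1.0555 × 0.5137 / (2 × 0.2365) = 0.3683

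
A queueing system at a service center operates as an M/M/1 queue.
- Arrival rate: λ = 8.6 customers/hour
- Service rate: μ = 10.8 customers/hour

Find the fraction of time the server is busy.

Server utilization: ρ = λ/μ
ρ = 8.6/10.8 = 0.7963
The server is busy 79.63% of the time.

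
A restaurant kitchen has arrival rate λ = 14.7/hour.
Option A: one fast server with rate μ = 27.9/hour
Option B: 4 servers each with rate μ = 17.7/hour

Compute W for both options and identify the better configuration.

Option A: single server μ = 27.9 (M/M/1)
  ρ_A = 14.7/27.9 = 0.5269
  W_A = 1/(μ-λ) = 1/(27.9-14.7) = 1/13.20 = 0.07576

Option B: 4 servers μ = 17.7 (M/M/4)
  ρ_B = λ/(cμ) = 14.7/(4×17.7) = 0.2076
  Offered load a = λ/μ = cρ = 14.7/17.7 = 0.8305
  P₀ = [ Σₙ₌₀^3 aⁿ/n! + a^4/(4!(1-ρ)) ]⁻¹
  Σ = a^0/0! + a^1/1! + a^2/2! + a^3/3! = 1.0000 + 0.8305 + 0.3449 + 0.09547 = 2.2709
  a^4/(4!(1-ρ)) = 0.47575/(24 × 0.79237) = 0.02502
  P₀ = 1/(2.2709 + 0.02502) = 0.4356
  Lq = P₀·a^4·ρ / (4!(1-ρ)²) = 0.4356 × 0.4757 × 0.2076 / (24 × 0.6279) = 0.002855
  Wq_B = Lq/λ = 0.002855/14.7 = 0.0001942
  W_B = Wq_B + 1/μ = 0.0001942 + 0.05650 = 0.05669

Since W_B = 0.05669 < W_A = 0.07576, Option B (multiple servers) has the shorter time in system.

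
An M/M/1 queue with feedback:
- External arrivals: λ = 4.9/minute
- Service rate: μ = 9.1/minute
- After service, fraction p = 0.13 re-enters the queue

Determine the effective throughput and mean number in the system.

Effective arrival rate: λ_eff = λ/(1-p) = 4.9/(1-0.13) = 4.9/0.87 = 5.6322
ρ = λ_eff/μ = 5.6322/9.1 = 0.61892
L = ρ/(1-ρ) = 0.61892/(1-0.61892) = 1.6241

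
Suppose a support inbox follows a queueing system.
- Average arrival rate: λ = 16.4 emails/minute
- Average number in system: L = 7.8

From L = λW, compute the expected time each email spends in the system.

Little's Law: L = λW, so W = L/λ
W = 7.8/16.4 = 0.4756 minutes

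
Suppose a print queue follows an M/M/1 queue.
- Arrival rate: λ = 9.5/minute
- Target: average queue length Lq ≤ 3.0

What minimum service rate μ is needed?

For M/M/1: Lq = λ²/(μ(μ-λ))
Need Lq ≤ 3.0, i.e. μ(μ-λ) ≥ λ²/3.0
μ² - 9.5μ - 90.25/3.0 ≥ 0  →  μ² - 9.5μ - 30.08333 ≥ 0
Quadratic formula (positive root): μ = [λ + √(λ² + 4×30.08333)]/2
Discriminant: 90.25 + 4×30.08333 = 210.5833, √210.5833 = 14.5115
μ ≥ (9.5 + 14.5115)/2 = 12.0057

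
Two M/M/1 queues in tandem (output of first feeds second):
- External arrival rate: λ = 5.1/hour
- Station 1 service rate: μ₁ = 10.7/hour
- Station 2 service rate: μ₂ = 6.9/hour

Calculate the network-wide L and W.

By Jackson's theorem, each station behaves as independent M/M/1.
Station 1: ρ₁ = 5.1/10.7 = 0.4766, L₁ = ρ₁/(1-ρ₁) = λ/(μ₁-λ) = 5.1/5.60 = 0.9107
Station 2: ρ₂ = 5.1/6.9 = 0.7391, L₂ = ρ₂/(1-ρ₂) = λ/(μ₂-λ) = 5.1/1.80 = 2.8333
Total: L = L₁ + L₂ = 0.9107 + 2.8333 = 3.7440
W = L/λ = 3.7440/5.1 = 0.7341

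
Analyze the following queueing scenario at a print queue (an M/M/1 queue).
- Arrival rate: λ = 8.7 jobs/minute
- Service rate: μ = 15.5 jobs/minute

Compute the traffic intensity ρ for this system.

Server utilization: ρ = λ/μ
ρ = 8.7/15.5 = 0.5613
The server is busy 56.13% of the time.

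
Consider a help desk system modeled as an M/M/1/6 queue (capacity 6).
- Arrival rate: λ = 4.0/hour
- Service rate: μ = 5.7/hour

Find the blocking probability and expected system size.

ρ = λ/μ = 4.0/5.7 = 0.70175
P₀ = (1-ρ)/(1-ρ^(K+1)) = (1-0.70175)/(1-0.70175^7) = 0.29825/0.91619 = 0.3255
P_K = P₀×ρ^K = 0.325532 × 0.70175^6 = 0.325532 × 0.119425 = 0.03888
Blocking probability P_6 = 0.03888 (3.89%)
L = ρ[1 - (K+1)ρ^K + Kρ^(K+1)] / [(1-ρ)(1-ρ^(K+1))]
L = 0.70175 × (1 - 7×0.119425 + 6×0.0838064) / ((1 - 0.70175) × (1 - 0.0838064)) = 1.7126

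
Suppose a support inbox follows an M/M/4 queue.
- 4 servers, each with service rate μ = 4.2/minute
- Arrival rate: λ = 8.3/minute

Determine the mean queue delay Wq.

Traffic intensity: ρ = λ/(cμ) = 8.3/(4×4.2) = 0.4940
Since ρ = 0.4940 < 1, system is stable.
Offered load a = λ/μ = cρ = 8.3/4.2 = 1.9762
P₀ = [ Σₙ₌₀^3 aⁿ/n! + a^4/(4!(1-ρ)) ]⁻¹
Σ = a^0/0! + a^1/1! + a^2/2! + a^3/3! = 1.00000 + 1.97619 + 1.95266 + 1.28628 = 6.2151
a^4/(4!(1-ρ)) = 15.2516/(24 × 0.50595) = 1.2560
P₀ = 1/(6.2151 + 1.2560) = 0.1338
Lq = P₀·a^4·ρ / (4!(1-ρ)²) = 0.13385 × 15.2516 × 0.49405 / (24 × 0.25599) = 0.1642
Wq = Lq/λ = 0.1642/8.3 = 0.01978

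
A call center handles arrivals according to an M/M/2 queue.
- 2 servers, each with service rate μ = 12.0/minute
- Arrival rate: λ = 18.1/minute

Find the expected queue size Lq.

Traffic intensity: ρ = λ/(cμ) = 18.1/(2×12.0) = 0.7542
Since ρ = 0.7542 < 1, system is stable.
Offered load a = λ/μ = cρ = 18.1/12.0 = 1.5083
P₀ = [ Σₙ₌₀^1 aⁿ/n! + a^2/(2!(1-ρ)) ]⁻¹
Σ = a^0/0! + a^1/1! = 1.0000 + 1.5083 = 2.5083
a^2/(2!(1-ρ)) = 2.27507/(2 × 0.245833) = 4.6273
P₀ = 1/(2.5083 + 4.6273) = 0.1401
Lq = P₀·a^2·ρ / (2!(1-ρ)²) = 0.14014 × 2.2751 × 0.75417 / (2 × 0.060434) = 1.9894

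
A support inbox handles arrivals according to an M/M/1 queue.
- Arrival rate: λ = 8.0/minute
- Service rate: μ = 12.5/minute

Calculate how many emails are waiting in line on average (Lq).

ρ = λ/μ = 8.0/12.5 = 0.6400
For M/M/1: Lq = λ²/(μ(μ-λ))
Lq = 64.00/(12.5 × 4.50)
Lq = 1.1378 emails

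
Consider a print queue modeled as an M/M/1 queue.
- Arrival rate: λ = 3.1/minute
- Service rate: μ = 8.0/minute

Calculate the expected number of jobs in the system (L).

ρ = λ/μ = 3.1/8.0 = 0.3875
For M/M/1: L = λ/(μ-λ)
L = 3.1/(8.0-3.1) = 3.1/4.90
L = 0.6327 jobs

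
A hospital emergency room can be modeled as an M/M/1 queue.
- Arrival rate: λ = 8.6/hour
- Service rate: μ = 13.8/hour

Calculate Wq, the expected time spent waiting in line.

First, compute utilization: ρ = λ/μ = 8.6/13.8 = 0.6232
For M/M/1: Wq = λ/(μ(μ-λ))
Wq = 8.6/(13.8 × (13.8-8.6))
Wq = 8.6/(13.8 × 5.20)
Wq = 0.1198 hours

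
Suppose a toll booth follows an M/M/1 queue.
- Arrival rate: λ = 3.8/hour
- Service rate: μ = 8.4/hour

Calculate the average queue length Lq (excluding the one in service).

ρ = λ/μ = 3.8/8.4 = 0.4524
For M/M/1: Lq = λ²/(μ(μ-λ))
Lq = 14.44/(8.4 × 4.60)
Lq = 0.3737 vehicles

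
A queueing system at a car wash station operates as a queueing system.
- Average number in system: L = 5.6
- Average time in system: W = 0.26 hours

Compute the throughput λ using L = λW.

Little's Law: L = λW, so λ = L/W
λ = 5.6/0.26 = 21.5385 cars/hour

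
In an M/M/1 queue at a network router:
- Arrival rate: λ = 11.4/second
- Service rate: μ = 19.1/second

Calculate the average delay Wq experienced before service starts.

First, compute utilization: ρ = λ/μ = 11.4/19.1 = 0.5969
For M/M/1: Wq = λ/(μ(μ-λ))
Wq = 11.4/(19.1 × (19.1-11.4))
Wq = 11.4/(19.1 × 7.70)
Wq = 0.07751 seconds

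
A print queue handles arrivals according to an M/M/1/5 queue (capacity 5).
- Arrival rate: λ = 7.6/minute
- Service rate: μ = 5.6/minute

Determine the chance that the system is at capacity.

ρ = λ/μ = 7.6/5.6 = 1.357143
P₀ = (1-ρ)/(1-ρ^(K+1)) = (1-1.357143)/(1-1.357143^6) = -0.35714/-5.2482 = 0.06805
P_K = P₀×ρ^K = 0.06805 × 1.357143^5 = 0.06805 × 4.6039 = 0.3133
Blocking probability = 31.33%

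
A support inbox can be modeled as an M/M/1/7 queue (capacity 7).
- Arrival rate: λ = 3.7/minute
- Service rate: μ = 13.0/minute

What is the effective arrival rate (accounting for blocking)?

ρ = λ/μ = 3.7/13.0 = 0.2846
P₀ = (1-ρ)/(1-ρ^(K+1)) = (1-0.2846)/(1-0.2846^8) = 0.7154/1.0000 = 0.7154
P_K = P₀×ρ^K = 0.7154 × 0.2846^7 = 0.7154 × 0.0001512 = 0.0001082
λ_eff = λ(1-P_K) = 3.7 × (1 - 0.0001082) = 3.7 × 0.9999 = 3.6996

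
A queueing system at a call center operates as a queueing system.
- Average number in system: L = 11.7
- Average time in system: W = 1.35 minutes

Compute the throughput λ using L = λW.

Little's Law: L = λW, so λ = L/W
λ = 11.7/1.35 = 8.6667 calls/minute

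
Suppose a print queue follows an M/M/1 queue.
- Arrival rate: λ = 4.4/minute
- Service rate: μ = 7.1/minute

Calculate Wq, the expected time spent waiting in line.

First, compute utilization: ρ = λ/μ = 4.4/7.1 = 0.6197
For M/M/1: Wq = λ/(μ(μ-λ))
Wq = 4.4/(7.1 × (7.1-4.4))
Wq = 4.4/(7.1 × 2.70)
Wq = 0.2295 minutes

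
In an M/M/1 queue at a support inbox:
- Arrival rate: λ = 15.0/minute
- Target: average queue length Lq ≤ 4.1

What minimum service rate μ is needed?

For M/M/1: Lq = λ²/(μ(μ-λ))
Need Lq ≤ 4.1, i.e. μ(μ-λ) ≥ λ²/4.1
μ² - 15.0μ - 225.00/4.1 ≥ 0  →  μ² - 15.0μ - 54.87805 ≥ 0
Quadratic formula (positive root): μ = [λ + √(λ² + 4×54.87805)]/2
Discriminant: 225.00 + 4×54.87805 = 444.5122, √444.5122 = 21.08346
μ ≥ (15.0 + 21.08346)/2 = 18.0417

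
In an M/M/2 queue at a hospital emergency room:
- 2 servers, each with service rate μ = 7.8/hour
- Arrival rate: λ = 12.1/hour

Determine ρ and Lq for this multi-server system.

Traffic intensity: ρ = λ/(cμ) = 12.1/(2×7.8) = 0.7756
Since ρ = 0.7756 < 1, system is stable.
Offered load a = λ/μ = cρ = 12.1/7.8 = 1.5513
P₀ = [ Σₙ₌₀^1 aⁿ/n! + a^2/(2!(1-ρ)) ]⁻¹
Σ = a^0/0! + a^1/1! = 1.0000 + 1.5513 = 2.5513
a^2/(2!(1-ρ)) = 2.4065/(2 × 0.22436) = 5.3630
P₀ = 1/(2.5513 + 5.3630) = 0.1264
Lq = P₀·a^2·ρ / (2!(1-ρ)²) = 0.126354 × 2.40648 × 0.775641 / (2 × 0.0503369) = 2.3427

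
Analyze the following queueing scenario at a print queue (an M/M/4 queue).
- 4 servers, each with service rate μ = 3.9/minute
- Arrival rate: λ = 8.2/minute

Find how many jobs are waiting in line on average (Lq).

Traffic intensity: ρ = λ/(cμ) = 8.2/(4×3.9) = 0.5256
Since ρ = 0.5256 < 1, system is stable.
Offered load a = λ/μ = cρ = 8.2/3.9 = 2.1026
P₀ = [ Σₙ₌₀^3 aⁿ/n! + a^4/(4!(1-ρ)) ]⁻¹
Σ = a^0/0! + a^1/1! + a^2/2! + a^3/3! = 1.00000 + 2.10256 + 2.21039 + 1.54916 = 6.8621
a^4/(4!(1-ρ)) = 19.5433/(24 × 0.47436) = 1.7166
P₀ = 1/(6.8621 + 1.7166) = 0.1166
Lq = P₀·a^4·ρ / (4!(1-ρ)²) = 0.11657 × 19.5433 × 0.52564 / (24 × 0.22502) = 0.2217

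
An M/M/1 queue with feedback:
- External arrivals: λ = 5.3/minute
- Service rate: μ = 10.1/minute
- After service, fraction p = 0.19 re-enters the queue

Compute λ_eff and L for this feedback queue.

Effective arrival rate: λ_eff = λ/(1-p) = 5.3/(1-0.19) = 5.3/0.81 = 6.5432
ρ = λ_eff/μ = 6.5432/10.1 = 0.64784
L = ρ/(1-ρ) = 0.64784/(1-0.64784) = 1.8396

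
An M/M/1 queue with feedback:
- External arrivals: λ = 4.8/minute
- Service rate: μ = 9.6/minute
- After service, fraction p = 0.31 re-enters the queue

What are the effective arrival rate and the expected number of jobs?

Effective arrival rate: λ_eff = λ/(1-p) = 4.8/(1-0.31) = 4.8/0.69 = 6.9565
ρ = λ_eff/μ = 6.9565/9.6 = 0.72464
L = ρ/(1-ρ) = 0.72464/(1-0.72464) = 2.6316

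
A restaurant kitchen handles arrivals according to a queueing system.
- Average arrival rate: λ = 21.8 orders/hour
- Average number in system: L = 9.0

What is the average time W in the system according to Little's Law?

Little's Law: L = λW, so W = L/λ
W = 9.0/21.8 = 0.4128 hours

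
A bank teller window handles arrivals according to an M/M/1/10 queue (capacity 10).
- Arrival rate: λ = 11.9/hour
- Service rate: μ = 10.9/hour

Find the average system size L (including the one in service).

ρ = λ/μ = 11.9/10.9 = 1.09174
P₀ = (1-ρ)/(1-ρ^(K+1)) = (1-1.09174)/(1-1.09174^11) = -0.09174/-1.6261 = 0.05642
P_K = P₀×ρ^K = 0.05642 × 1.09174^10 = 0.05642 × 2.4054 = 0.1357
L = ρ[1 - (K+1)ρ^K + Kρ^(K+1)] / [(1-ρ)(1-ρ^(K+1))]
L = 1.09174 × (1 - 11×2.405427 + 10×2.626101) / ((1 - 1.09174) × (1 - 2.626101)) = 5.8643 transactions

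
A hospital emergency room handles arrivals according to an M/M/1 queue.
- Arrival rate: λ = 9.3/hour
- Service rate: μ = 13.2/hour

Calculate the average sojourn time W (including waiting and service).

First, compute utilization: ρ = λ/μ = 9.3/13.2 = 0.7045
For M/M/1: W = 1/(μ-λ)
W = 1/(13.2-9.3) = 1/3.90
W = 0.2564 hours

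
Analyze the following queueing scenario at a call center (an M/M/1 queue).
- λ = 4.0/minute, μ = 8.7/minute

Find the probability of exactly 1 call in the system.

ρ = λ/μ = 4.0/8.7 = 0.4598
P(n) = (1-ρ)ρⁿ
P(1) = (1-0.4598) × 0.4598^1
P(1) = 0.5402 × 0.4598
P(1) = 0.2484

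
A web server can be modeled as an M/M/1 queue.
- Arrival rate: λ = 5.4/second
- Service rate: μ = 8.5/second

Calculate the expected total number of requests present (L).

ρ = λ/μ = 5.4/8.5 = 0.6353
For M/M/1: L = λ/(μ-λ)
L = 5.4/(8.5-5.4) = 5.4/3.10
L = 1.7419 requests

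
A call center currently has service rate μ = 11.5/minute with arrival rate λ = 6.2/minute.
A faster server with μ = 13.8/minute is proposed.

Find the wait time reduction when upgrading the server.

System 1: ρ₁ = 6.2/11.5 = 0.5391, W₁ = 1/(11.5-6.2) = 0.1887
System 2: ρ₂ = 6.2/13.8 = 0.4493, W₂ = 1/(13.8-6.2) = 0.1316
Improvement: (W₁-W₂)/W₁ = (0.1887-0.1316)/0.1887 = 30.26%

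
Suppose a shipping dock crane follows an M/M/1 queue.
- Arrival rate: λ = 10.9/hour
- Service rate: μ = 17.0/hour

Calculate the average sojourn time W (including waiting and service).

First, compute utilization: ρ = λ/μ = 10.9/17.0 = 0.6412
For M/M/1: W = 1/(μ-λ)
W = 1/(17.0-10.9) = 1/6.10
W = 0.1639 hours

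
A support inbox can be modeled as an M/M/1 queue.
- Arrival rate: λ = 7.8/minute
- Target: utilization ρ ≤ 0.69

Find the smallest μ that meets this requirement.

ρ = λ/μ, so μ = λ/ρ
μ ≥ 7.8/0.69 = 11.3043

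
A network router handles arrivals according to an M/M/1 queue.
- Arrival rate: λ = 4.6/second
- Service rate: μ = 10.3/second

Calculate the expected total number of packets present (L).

ρ = λ/μ = 4.6/10.3 = 0.4466
For M/M/1: L = λ/(μ-λ)
L = 4.6/(10.3-4.6) = 4.6/5.70
L = 0.8070 packets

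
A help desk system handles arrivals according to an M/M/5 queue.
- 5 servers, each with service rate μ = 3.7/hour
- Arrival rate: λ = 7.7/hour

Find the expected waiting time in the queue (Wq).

Traffic intensity: ρ = λ/(cμ) = 7.7/(5×3.7) = 0.4162
Since ρ = 0.4162 < 1, system is stable.
Offered load a = λ/μ = cρ = 7.7/3.7 = 2.0811
P₀ = [ Σₙ₌₀^4 aⁿ/n! + a^5/(5!(1-ρ)) ]⁻¹
Σ = a^0/0! + a^1/1! + a^2/2! + a^3/3! + a^4/4! = 1.0000 + 2.0811 + 2.1654 + 1.5022 + 0.7815 = 7.5302
a^5/(5!(1-ρ)) = 39.0342/(120 × 0.5838) = 0.5572
P₀ = 1/(7.5302 + 0.5572) = 0.1236
Lq = P₀·a^5·ρ / (5!(1-ρ)²) = 0.12365 × 39.0342 × 0.41622 / (120 × 0.34080) = 0.04912
Wq = Lq/λ = 0.04912/7.7 = 0.006379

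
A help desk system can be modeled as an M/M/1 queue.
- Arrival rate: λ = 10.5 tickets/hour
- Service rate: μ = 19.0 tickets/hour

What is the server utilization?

Server utilization: ρ = λ/μ
ρ = 10.5/19.0 = 0.5526
The server is busy 55.26% of the time.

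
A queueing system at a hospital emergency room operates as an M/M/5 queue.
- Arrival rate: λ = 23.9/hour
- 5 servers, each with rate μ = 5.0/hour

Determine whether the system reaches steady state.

Stability requires ρ = λ/(cμ) < 1
ρ = 23.9/(5 × 5.0) = 23.9/25.00 = 0.9560
Since 0.9560 < 1, the system is STABLE.
The servers are busy 95.60% of the time.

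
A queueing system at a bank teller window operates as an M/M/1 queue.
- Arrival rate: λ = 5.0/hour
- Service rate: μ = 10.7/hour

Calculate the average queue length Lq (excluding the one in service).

ρ = λ/μ = 5.0/10.7 = 0.4673
For M/M/1: Lq = λ²/(μ(μ-λ))
Lq = 25.00/(10.7 × 5.70)
Lq = 0.4099 transactions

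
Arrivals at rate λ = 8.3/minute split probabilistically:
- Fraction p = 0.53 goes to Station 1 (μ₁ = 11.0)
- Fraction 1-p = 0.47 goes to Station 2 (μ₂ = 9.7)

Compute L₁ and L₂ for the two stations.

Effective rates: λ₁ = 8.3×0.53 = 4.399, λ₂ = 8.3×0.47 = 3.901
Station 1: ρ₁ = 4.399/11.0 = 0.3999, L₁ = ρ₁/(1-ρ₁) = 0.3999/(1-0.3999) = 0.6664
Station 2: ρ₂ = 3.901/9.7 = 0.40216, L₂ = ρ₂/(1-ρ₂) = 0.40216/(1-0.40216) = 0.6727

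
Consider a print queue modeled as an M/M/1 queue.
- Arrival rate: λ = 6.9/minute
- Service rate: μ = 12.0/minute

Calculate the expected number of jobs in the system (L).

ρ = λ/μ = 6.9/12.0 = 0.5750
For M/M/1: L = λ/(μ-λ)
L = 6.9/(12.0-6.9) = 6.9/5.10
L = 1.3529 jobs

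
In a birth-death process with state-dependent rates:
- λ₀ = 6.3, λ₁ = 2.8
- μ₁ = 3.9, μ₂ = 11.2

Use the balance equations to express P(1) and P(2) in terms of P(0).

Balance equations:
State 0: λ₀P₀ = μ₁P₁ → P₁ = (λ₀/μ₁)P₀ = (6.3/3.9)P₀ = 1.6154P₀
State 1: P₂ = (λ₀λ₁)/(μ₁μ₂)P₀ = (6.3×2.8)/(3.9×11.2)P₀ = 0.4038P₀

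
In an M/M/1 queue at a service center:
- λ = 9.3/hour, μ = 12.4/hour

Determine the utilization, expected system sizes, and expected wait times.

Step 1: ρ = λ/μ = 9.3/12.4 = 0.7500
Step 2: L = λ/(μ-λ) = 9.3/3.10 = 3.0000
Step 3: Lq = λ²/(μ(μ-λ)) = 86.49/(12.4×3.10) = 2.2500
Step 4: W = 1/(μ-λ) = 1/3.10 = 0.32258
Step 5: Wq = λ/(μ(μ-λ)) = 9.3/(12.4×3.10) = 0.2419
Step 6: P(0) = 1-ρ = 0.2500
Verify: L = λW = 9.3×0.32258 = 3.0000 ✔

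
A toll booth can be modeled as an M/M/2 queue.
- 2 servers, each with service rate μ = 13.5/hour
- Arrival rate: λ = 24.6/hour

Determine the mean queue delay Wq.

Traffic intensity: ρ = λ/(cμ) = 24.6/(2×13.5) = 0.9111
Since ρ = 0.9111 < 1, system is stable.
Offered load a = λ/μ = cρ = 24.6/13.5 = 1.8222
P₀ = [ Σₙ₌₀^1 aⁿ/n! + a^2/(2!(1-ρ)) ]⁻¹
Σ = a^0/0! + a^1/1! = 1.0000 + 1.8222 = 2.8222
a^2/(2!(1-ρ)) = 3.3205/(2 × 0.088889) = 18.6778
P₀ = 1/(2.8222 + 18.6778) = 0.04651
Lq = P₀·a^2·ρ / (2!(1-ρ)²) = 0.0465116 × 3.32049 × 0.911111 / (2 × 0.00790123) = 8.9045
Wq = Lq/λ = 8.9045/24.6 = 0.3620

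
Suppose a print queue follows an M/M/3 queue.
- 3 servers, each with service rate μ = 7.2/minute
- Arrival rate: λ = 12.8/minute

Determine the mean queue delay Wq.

Traffic intensity: ρ = λ/(cμ) = 12.8/(3×7.2) = 0.5926
Since ρ = 0.5926 < 1, system is stable.
Offered load a = λ/μ = cρ = 12.8/7.2 = 1.7778
P₀ = [ Σₙ₌₀^2 aⁿ/n! + a^3/(3!(1-ρ)) ]⁻¹
Σ = a^0/0! + a^1/1! + a^2/2! = 1.0000 + 1.7778 + 1.5802 = 4.3580
a^3/(3!(1-ρ)) = 5.6187/(6 × 0.40741) = 2.2985
P₀ = 1/(4.3580 + 2.2985) = 0.1502
Lq = P₀·a^3·ρ / (3!(1-ρ)²) = 0.15023 × 5.6187 × 0.59259 / (6 × 0.16598) = 0.5023
Wq = Lq/λ = 0.5023/12.8 = 0.03924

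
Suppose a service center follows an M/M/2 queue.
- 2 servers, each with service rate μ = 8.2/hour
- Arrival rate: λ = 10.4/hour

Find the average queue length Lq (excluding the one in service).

Traffic intensity: ρ = λ/(cμ) = 10.4/(2×8.2) = 0.6341
Since ρ = 0.6341 < 1, system is stable.
Offered load a = λ/μ = cρ = 10.4/8.2 = 1.2683
P₀ = [ Σₙ₌₀^1 aⁿ/n! + a^2/(2!(1-ρ)) ]⁻¹
Σ = a^0/0! + a^1/1! = 1.0000 + 1.2683 = 2.2683
a^2/(2!(1-ρ)) = 1.6086/(2 × 0.36585) = 2.1984
P₀ = 1/(2.2683 + 2.1984) = 0.2239
Lq = P₀·a^2·ρ / (2!(1-ρ)²) = 0.22388 × 1.6086 × 0.63415 / (2 × 0.13385) = 0.8531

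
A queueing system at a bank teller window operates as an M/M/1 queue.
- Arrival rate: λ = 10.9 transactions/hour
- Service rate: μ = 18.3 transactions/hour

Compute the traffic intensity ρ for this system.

Server utilization: ρ = λ/μ
ρ = 10.9/18.3 = 0.5956
The server is busy 59.56% of the time.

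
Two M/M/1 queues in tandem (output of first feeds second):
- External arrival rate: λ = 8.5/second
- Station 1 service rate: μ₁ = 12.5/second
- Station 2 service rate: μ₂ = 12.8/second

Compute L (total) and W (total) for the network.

By Jackson's theorem, each station behaves as independent M/M/1.
Station 1: ρ₁ = 8.5/12.5 = 0.6800, L₁ = ρ₁/(1-ρ₁) = λ/(μ₁-λ) = 8.5/4.00 = 2.1250
Station 2: ρ₂ = 8.5/12.8 = 0.6641, L₂ = ρ₂/(1-ρ₂) = λ/(μ₂-λ) = 8.5/4.30 = 1.9767
Total: L = L₁ + L₂ = 2.1250 + 1.9767 = 4.1017
W = L/λ = 4.1017/8.5 = 0.4826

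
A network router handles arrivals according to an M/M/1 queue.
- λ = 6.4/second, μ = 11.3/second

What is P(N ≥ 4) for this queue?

ρ = λ/μ = 6.4/11.3 = 0.5664
P(N ≥ n) = ρⁿ
P(N ≥ 4) = 0.5664^4
P(N ≥ 4) = 0.1029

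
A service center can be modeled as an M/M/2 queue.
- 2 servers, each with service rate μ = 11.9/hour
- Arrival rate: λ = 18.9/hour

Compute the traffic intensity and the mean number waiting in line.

Traffic intensity: ρ = λ/(cμ) = 18.9/(2×11.9) = 0.7941
Since ρ = 0.7941 < 1, system is stable.
Offered load a = λ/μ = cρ = 18.9/11.9 = 1.5882
P₀ = [ Σₙ₌₀^1 aⁿ/n! + a^2/(2!(1-ρ)) ]⁻¹
Σ = a^0/0! + a^1/1! = 1.0000 + 1.5882 = 2.5882
a^2/(2!(1-ρ)) = 2.5225/(2 × 0.20588) = 6.1261
P₀ = 1/(2.5882 + 6.1261) = 0.1148
Lq = P₀·a^2·ρ / (2!(1-ρ)²) = 0.114754 × 2.52249 × 0.794118 / (2 × 0.0423875) = 2.7115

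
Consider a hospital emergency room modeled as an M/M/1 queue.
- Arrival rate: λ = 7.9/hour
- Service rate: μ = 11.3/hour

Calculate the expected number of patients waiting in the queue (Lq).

ρ = λ/μ = 7.9/11.3 = 0.6991
For M/M/1: Lq = λ²/(μ(μ-λ))
Lq = 62.41/(11.3 × 3.40)
Lq = 1.6244 patients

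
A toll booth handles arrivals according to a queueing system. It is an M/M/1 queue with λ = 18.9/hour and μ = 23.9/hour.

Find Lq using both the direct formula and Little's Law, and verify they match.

Method 1 (direct): Lq = λ²/(μ(μ-λ)) = 357.21/(23.9 × 5.00) = 2.9892

Method 2 (Little's Law):
W = 1/(μ-λ) = 1/5.00 = 0.2000
Wq = W - 1/μ = 0.2000 - 0.04184 = 0.15816
Lq = λWq = 18.9 × 0.15816 = 2.9892 ✔ (matches Method 1)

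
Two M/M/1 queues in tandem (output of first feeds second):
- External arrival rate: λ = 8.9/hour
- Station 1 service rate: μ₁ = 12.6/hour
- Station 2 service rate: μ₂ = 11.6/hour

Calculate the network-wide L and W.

By Jackson's theorem, each station behaves as independent M/M/1.
Station 1: ρ₁ = 8.9/12.6 = 0.7063, L₁ = ρ₁/(1-ρ₁) = λ/(μ₁-λ) = 8.9/3.70 = 2.4054
Station 2: ρ₂ = 8.9/11.6 = 0.7672, L₂ = ρ₂/(1-ρ₂) = λ/(μ₂-λ) = 8.9/2.70 = 3.2963
Total: L = L₁ + L₂ = 2.4054 + 3.2963 = 5.7017
W = L/λ = 5.7017/8.9 = 0.6406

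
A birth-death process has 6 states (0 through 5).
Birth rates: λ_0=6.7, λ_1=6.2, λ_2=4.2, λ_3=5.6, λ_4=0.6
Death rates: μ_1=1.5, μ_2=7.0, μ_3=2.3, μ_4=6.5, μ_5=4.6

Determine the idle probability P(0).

Ratios P(n)/P(0) = (λ₀···λₙ₋₁)/(μ₁···μₙ):
P(1)/P(0) = (6.7)/(1.5) = 4.4667
P(2)/P(0) = (6.7×6.2)/(1.5×7.0) = 3.9562
P(3)/P(0) = (6.7×6.2×4.2)/(1.5×7.0×2.3) = 7.2243
P(4)/P(0) = (6.7×6.2×4.2×5.6)/(1.5×7.0×2.3×6.5) = 6.2241
P(5)/P(0) = (6.7×6.2×4.2×5.6×0.6)/(1.5×7.0×2.3×6.5×4.6) = 0.8118

Normalization: ∑ P(n) = 1
P(0) × (1.0000 + 4.4667 + 3.9562 + 7.2243 + 6.2241 + 0.8118) = 1
P(0) × 23.6831 = 1
P(0) = 1/23.6831 = 0.04222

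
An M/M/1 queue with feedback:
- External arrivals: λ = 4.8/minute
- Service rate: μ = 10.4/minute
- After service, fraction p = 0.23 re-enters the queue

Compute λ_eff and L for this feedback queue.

Effective arrival rate: λ_eff = λ/(1-p) = 4.8/(1-0.23) = 4.8/0.77 = 6.2338
ρ = λ_eff/μ = 6.2338/10.4 = 0.5994
L = ρ/(1-ρ) = 0.5994/(1-0.5994) = 1.4963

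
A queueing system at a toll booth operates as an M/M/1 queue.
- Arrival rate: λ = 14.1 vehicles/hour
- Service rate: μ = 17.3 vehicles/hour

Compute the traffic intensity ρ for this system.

Server utilization: ρ = λ/μ
ρ = 14.1/17.3 = 0.8150
The server is busy 81.50% of the time.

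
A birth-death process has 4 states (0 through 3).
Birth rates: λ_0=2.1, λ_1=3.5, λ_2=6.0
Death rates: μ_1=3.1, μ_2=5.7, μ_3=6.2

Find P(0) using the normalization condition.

Ratios P(n)/P(0) = (λ₀···λₙ₋₁)/(μ₁···μₙ):
P(1)/P(0) = (2.1)/(3.1) = 0.6774
P(2)/P(0) = (2.1×3.5)/(3.1×5.7) = 0.4160
P(3)/P(0) = (2.1×3.5×6.0)/(3.1×5.7×6.2) = 0.4025

Normalization: ∑ P(n) = 1
P(0) × (1.0000 + 0.6774 + 0.4160 + 0.4025) = 1
P(0) × 2.4959 = 1
P(0) = 1/2.4959 = 0.4007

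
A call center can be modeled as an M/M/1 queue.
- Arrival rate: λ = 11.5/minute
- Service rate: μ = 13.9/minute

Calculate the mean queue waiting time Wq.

First, compute utilization: ρ = λ/μ = 11.5/13.9 = 0.8273
For M/M/1: Wq = λ/(μ(μ-λ))
Wq = 11.5/(13.9 × (13.9-11.5))
Wq = 11.5/(13.9 × 2.40)
Wq = 0.3447 minutes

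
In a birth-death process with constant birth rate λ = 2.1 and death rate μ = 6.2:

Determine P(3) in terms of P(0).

For constant rates: P(n)/P(0) = (λ/μ)^n
P(3)/P(0) = (2.1/6.2)^3 = 0.33871^3 = 0.03886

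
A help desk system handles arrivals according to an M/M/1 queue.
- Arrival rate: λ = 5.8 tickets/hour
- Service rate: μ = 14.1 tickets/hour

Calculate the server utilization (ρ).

Server utilization: ρ = λ/μ
ρ = 5.8/14.1 = 0.4113
The server is busy 41.13% of the time.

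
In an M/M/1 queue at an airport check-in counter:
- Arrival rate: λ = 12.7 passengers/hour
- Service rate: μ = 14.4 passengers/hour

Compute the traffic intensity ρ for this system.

Server utilization: ρ = λ/μ
ρ = 12.7/14.4 = 0.8819
The server is busy 88.19% of the time.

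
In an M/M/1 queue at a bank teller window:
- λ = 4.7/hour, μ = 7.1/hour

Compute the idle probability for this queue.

ρ = λ/μ = 4.7/7.1 = 0.6620
P(0) = 1 - ρ = 1 - 0.6620 = 0.3380
The server is idle 33.80% of the time.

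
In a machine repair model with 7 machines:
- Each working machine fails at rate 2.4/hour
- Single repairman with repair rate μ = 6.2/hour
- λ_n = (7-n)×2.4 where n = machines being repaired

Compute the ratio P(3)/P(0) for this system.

P(3)/P(0) = ∏_{i=0}^{3-1} λ_i/μ_{i+1}
= (7-0)×2.4/6.2 × (7-1)×2.4/6.2 × (7-2)×2.4/6.2
= 12.1809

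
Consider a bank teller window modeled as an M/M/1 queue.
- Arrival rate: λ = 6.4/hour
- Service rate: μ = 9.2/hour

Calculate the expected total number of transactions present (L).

ρ = λ/μ = 6.4/9.2 = 0.6957
For M/M/1: L = λ/(μ-λ)
L = 6.4/(9.2-6.4) = 6.4/2.80
L = 2.2857 transactions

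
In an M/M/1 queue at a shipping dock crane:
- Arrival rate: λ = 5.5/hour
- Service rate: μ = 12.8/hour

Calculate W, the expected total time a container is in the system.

First, compute utilization: ρ = λ/μ = 5.5/12.8 = 0.4297
For M/M/1: W = 1/(μ-λ)
W = 1/(12.8-5.5) = 1/7.30
W = 0.1370 hours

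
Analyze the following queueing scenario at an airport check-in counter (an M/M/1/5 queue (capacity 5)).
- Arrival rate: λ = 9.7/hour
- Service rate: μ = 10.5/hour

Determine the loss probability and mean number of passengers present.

ρ = λ/μ = 9.7/10.5 = 0.9238
P₀ = (1-ρ)/(1-ρ^(K+1)) = (1-0.9238)/(1-0.9238^6) = 0.07620/0.3785 = 0.2013
P_K = P₀×ρ^K = 0.20134 × 0.9238^5 = 0.20134 × 0.67281 = 0.1355
Blocking probability P_5 = 0.1355 (13.55%)
L = ρ[1 - (K+1)ρ^K + Kρ^(K+1)] / [(1-ρ)(1-ρ^(K+1))]
L = 0.9238 × (1 - 6×0.672806 + 5×0.621538) / ((1 - 0.9238) × (1 - 0.621538)) = 2.2697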